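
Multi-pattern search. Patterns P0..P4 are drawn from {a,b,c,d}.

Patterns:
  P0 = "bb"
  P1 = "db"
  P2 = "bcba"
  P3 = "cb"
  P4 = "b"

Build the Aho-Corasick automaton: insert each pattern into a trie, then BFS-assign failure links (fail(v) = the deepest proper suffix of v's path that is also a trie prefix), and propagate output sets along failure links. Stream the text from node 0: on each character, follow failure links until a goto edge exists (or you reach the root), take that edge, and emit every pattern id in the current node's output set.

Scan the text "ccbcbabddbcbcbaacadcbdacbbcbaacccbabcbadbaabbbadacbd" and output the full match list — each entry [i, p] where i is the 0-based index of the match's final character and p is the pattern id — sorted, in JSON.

Construct AC machine:
Trie (insert patterns):
  0='ε' goto b→1 c→8 d→3
  1='b' goto b→2 c→5  [P4 ends]
  2='bb' goto ·  [P0 ends]
  3='d' goto b→4
  4='db' goto ·  [P1 ends]
  5='bc' goto b→6
  6='bcb' goto a→7
  7='bcba' goto ·  [P2 ends]
  8='c' goto b→9
  9='cb' goto ·  [P3 ends]

BFS fail/out derivation:
  fail(1) 'b': from fail(0)=0 chase 'b': 0 ⇒ 0;  out={4}∪out(0)={4}
  fail(3) 'd': from fail(0)=0 chase 'd': 0 ⇒ 0;  out=∅∪out(0)=∅
  fail(8) 'c': from fail(0)=0 chase 'c': 0 ⇒ 0;  out=∅∪out(0)=∅
  fail(2) 'bb': from fail(1)=0 chase 'b': 0 ⇒ 1;  out={0}∪out(1)={0,4}
  fail(4) 'db': from fail(3)=0 chase 'b': 0 ⇒ 1;  out={1}∪out(1)={1,4}
  fail(5) 'bc': from fail(1)=0 chase 'c': 0 ⇒ 8;  out=∅∪out(8)=∅
  fail(9) 'cb': from fail(8)=0 chase 'b': 0 ⇒ 1;  out={3}∪out(1)={3,4}
  fail(6) 'bcb': from fail(5)=8 chase 'b': 8 ⇒ 9;  out=∅∪out(9)={3,4}
  fail(7) 'bcba': from fail(6)=9 chase 'a': 9→1→0 ⇒ 0;  out={2}∪out(0)={2}

Text stream:
[0] read 'c'  n0⇒n8
[1] read 'c'  n8⇒n8 (fail-walked)
[2] read 'b'  n8⇒n9  → match P3@[1:2],P4@[2:2]
[3] read 'c'  n9⇒n5 (fail-walked)
[4] read 'b'  n5⇒n6  → match P3@[3:4],P4@[4:4]
[5] read 'a'  n6⇒n7  → match P2@[2:5]
[6] read 'b'  n7⇒n1 (fail-walked)  → match P4@[6:6]
[7] read 'd'  n1⇒n3 (fail-walked)
[8] read 'd'  n3⇒n3 (fail-walked)
[9] read 'b'  n3⇒n4  → match P1@[8:9],P4@[9:9]
[10] read 'c'  n4⇒n5 (fail-walked)
[11] read 'b'  n5⇒n6  → match P3@[10:11],P4@[11:11]
[12] read 'c'  n6⇒n5 (fail-walked)
[13] read 'b'  n5⇒n6  → match P3@[12:13],P4@[13:13]
[14] read 'a'  n6⇒n7  → match P2@[11:14]
[15] read 'a'  n7⇒n0 (fail-walked)
[16] read 'c'  n0⇒n8
[17] read 'a'  n8⇒n0 (fail-walked)
[18] read 'd'  n0⇒n3
[19] read 'c'  n3⇒n8 (fail-walked)
[20] read 'b'  n8⇒n9  → match P3@[19:20],P4@[20:20]
[21] read 'd'  n9⇒n3 (fail-walked)
[22] read 'a'  n3⇒n0 (fail-walked)
[23] read 'c'  n0⇒n8
[24] read 'b'  n8⇒n9  → match P3@[23:24],P4@[24:24]
[25] read 'b'  n9⇒n2 (fail-walked)  → match P0@[24:25],P4@[25:25]
[26] read 'c'  n2⇒n5 (fail-walked)
[27] read 'b'  n5⇒n6  → match P3@[26:27],P4@[27:27]
[28] read 'a'  n6⇒n7  → match P2@[25:28]
[29] read 'a'  n7⇒n0 (fail-walked)
[30] read 'c'  n0⇒n8
[31] read 'c'  n8⇒n8 (fail-walked)
[32] read 'c'  n8⇒n8 (fail-walked)
[33] read 'b'  n8⇒n9  → match P3@[32:33],P4@[33:33]
[34] read 'a'  n9⇒n0 (fail-walked)
[35] read 'b'  n0⇒n1  → match P4@[35:35]
[36] read 'c'  n1⇒n5
[37] read 'b'  n5⇒n6  → match P3@[36:37],P4@[37:37]
[38] read 'a'  n6⇒n7  → match P2@[35:38]
[39] read 'd'  n7⇒n3 (fail-walked)
[40] read 'b'  n3⇒n4  → match P1@[39:40],P4@[40:40]
[41] read 'a'  n4⇒n0 (fail-walked)
[42] read 'a'  n0⇒n0
[43] read 'b'  n0⇒n1  → match P4@[43:43]
[44] read 'b'  n1⇒n2  → match P0@[43:44],P4@[44:44]
[45] read 'b'  n2⇒n2 (fail-walked)  → match P0@[44:45],P4@[45:45]
[46] read 'a'  n2⇒n0 (fail-walked)
[47] read 'd'  n0⇒n3
[48] read 'a'  n3⇒n0 (fail-walked)
[49] read 'c'  n0⇒n8
[50] read 'b'  n8⇒n9  → match P3@[49:50],P4@[50:50]
[51] read 'd'  n9⇒n3 (fail-walked)

Result: [[2,3],[2,4],[4,3],[4,4],[5,2],[6,4],[9,1],[9,4],[11,3],[11,4],[13,3],[13,4],[14,2],[20,3],[20,4],[24,3],[24,4],[25,0],[25,4],[27,3],[27,4],[28,2],[33,3],[33,4],[35,4],[37,3],[37,4],[38,2],[40,1],[40,4],[43,4],[44,0],[44,4],[45,0],[45,4],[50,3],[50,4]]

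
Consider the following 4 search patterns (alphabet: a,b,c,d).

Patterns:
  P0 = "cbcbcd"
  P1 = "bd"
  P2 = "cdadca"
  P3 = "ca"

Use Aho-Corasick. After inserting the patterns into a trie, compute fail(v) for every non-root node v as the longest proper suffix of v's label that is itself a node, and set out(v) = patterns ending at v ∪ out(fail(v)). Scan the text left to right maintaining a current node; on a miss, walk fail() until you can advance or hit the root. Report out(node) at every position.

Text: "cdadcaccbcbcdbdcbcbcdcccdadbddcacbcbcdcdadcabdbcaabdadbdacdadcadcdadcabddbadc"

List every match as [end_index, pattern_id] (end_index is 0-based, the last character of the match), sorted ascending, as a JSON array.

Construct AC machine:
Trie (insert patterns):
  n0 'ε': b→7 c→1
  n1 'c': a→14 b→2 d→9
  n2 'cb': c→3
  n3 'cbc': b→4
  n4 'cbcb': c→5
  n5 'cbcbc': d→6
  n6 'cbcbcd': ·  [P0 ends]
  n7 'b': d→8
  n8 'bd': ·  [P1 ends]
  n9 'cd': a→10
  n10 'cda': d→11
  n11 'cdad': c→12
  n12 'cdadc': a→13
  n13 'cdadca': ·  [P2 ends]
  n14 'ca': ·  [P3 ends]

Failure links (BFS by depth):
  n1('c'): parent n0 fail=0; on 'c' 0 → fail=0;  out ∅∪∅=∅
  n7('b'): parent n0 fail=0; on 'b' 0 → fail=0;  out ∅∪∅=∅
  n2('cb'): parent n1 fail=0; on 'b' 0 → fail=7;  out ∅∪∅=∅
  n8('bd'): parent n7 fail=0; on 'd' 0 → fail=0;  out {1}∪∅={1}
  n9('cd'): parent n1 fail=0; on 'd' 0 → fail=0;  out ∅∪∅=∅
  n14('ca'): parent n1 fail=0; on 'a' 0 → fail=0;  out {3}∪∅={3}
  n3('cbc'): parent n2 fail=7; on 'c' 7→0 → fail=1;  out ∅∪∅=∅
  n10('cda'): parent n9 fail=0; on 'a' 0 → fail=0;  out ∅∪∅=∅
  n4('cbcb'): parent n3 fail=1; on 'b' 1 → fail=2;  out ∅∪∅=∅
  n11('cdad'): parent n10 fail=0; on 'd' 0 → fail=0;  out ∅∪∅=∅
  n5('cbcbc'): parent n4 fail=2; on 'c' 2 → fail=3;  out ∅∪∅=∅
  n12('cdadc'): parent n11 fail=0; on 'c' 0 → fail=1;  out ∅∪∅=∅
  n6('cbcbcd'): parent n5 fail=3; on 'd' 3→1 → fail=9;  out {0}∪∅={0}
  n13('cdadca'): parent n12 fail=1; on 'a' 1 → fail=14;  out {2}∪{3}={2,3}

Run:
pos 0 'c': at 1
pos 1 'd': at 9
pos 2 'a': at 10
pos 3 'd': at 11
pos 4 'c': at 12
pos 5 'a': at 13  → match P2@[0:5],P3@[4:5]
pos 6 'c': at 1 (fail-walked)
pos 7 'c': at 1 (fail-walked)
pos 8 'b': at 2
pos 9 'c': at 3
pos 10 'b': at 4
pos 11 'c': at 5
pos 12 'd': at 6  → match P0@[7:12]
pos 13 'b': at 7 (fail-walked)
pos 14 'd': at 8  → match P1@[13:14]
pos 15 'c': at 1 (fail-walked)
pos 16 'b': at 2
pos 17 'c': at 3
pos 18 'b': at 4
pos 19 'c': at 5
pos 20 'd': at 6  → match P0@[15:20]
pos 21 'c': at 1 (fail-walked)
pos 22 'c': at 1 (fail-walked)
pos 23 'c': at 1 (fail-walked)
pos 24 'd': at 9
pos 25 'a': at 10
pos 26 'd': at 11
pos 27 'b': at 7 (fail-walked)
pos 28 'd': at 8  → match P1@[27:28]
pos 29 'd': at 0 (fail-walked)
pos 30 'c': at 1
pos 31 'a': at 14  → match P3@[30:31]
pos 32 'c': at 1 (fail-walked)
pos 33 'b': at 2
pos 34 'c': at 3
pos 35 'b': at 4
pos 36 'c': at 5
pos 37 'd': at 6  → match P0@[32:37]
pos 38 'c': at 1 (fail-walked)
pos 39 'd': at 9
pos 40 'a': at 10
pos 41 'd': at 11
pos 42 'c': at 12
pos 43 'a': at 13  → match P2@[38:43],P3@[42:43]
pos 44 'b': at 7 (fail-walked)
pos 45 'd': at 8  → match P1@[44:45]
pos 46 'b': at 7 (fail-walked)
pos 47 'c': at 1 (fail-walked)
pos 48 'a': at 14  → match P3@[47:48]
pos 49 'a': at 0 (fail-walked)
pos 50 'b': at 7
pos 51 'd': at 8  → match P1@[50:51]
pos 52 'a': at 0 (fail-walked)
pos 53 'd': at 0
pos 54 'b': at 7
pos 55 'd': at 8  → match P1@[54:55]
pos 56 'a': at 0 (fail-walked)
pos 57 'c': at 1
pos 58 'd': at 9
pos 59 'a': at 10
pos 60 'd': at 11
pos 61 'c': at 12
pos 62 'a': at 13  → match P2@[57:62],P3@[61:62]
pos 63 'd': at 0 (fail-walked)
pos 64 'c': at 1
pos 65 'd': at 9
pos 66 'a': at 10
pos 67 'd': at 11
pos 68 'c': at 12
pos 69 'a': at 13  → match P2@[64:69],P3@[68:69]
pos 70 'b': at 7 (fail-walked)
pos 71 'd': at 8  → match P1@[70:71]
pos 72 'd': at 0 (fail-walked)
pos 73 'b': at 7
pos 74 'a': at 0 (fail-walked)
pos 75 'd': at 0
pos 76 'c': at 1

All matches (sorted): [[5,2],[5,3],[12,0],[14,1],[20,0],[28,1],[31,3],[37,0],[43,2],[43,3],[45,1],[48,3],[51,1],[55,1],[62,2],[62,3],[69,2],[69,3],[71,1]]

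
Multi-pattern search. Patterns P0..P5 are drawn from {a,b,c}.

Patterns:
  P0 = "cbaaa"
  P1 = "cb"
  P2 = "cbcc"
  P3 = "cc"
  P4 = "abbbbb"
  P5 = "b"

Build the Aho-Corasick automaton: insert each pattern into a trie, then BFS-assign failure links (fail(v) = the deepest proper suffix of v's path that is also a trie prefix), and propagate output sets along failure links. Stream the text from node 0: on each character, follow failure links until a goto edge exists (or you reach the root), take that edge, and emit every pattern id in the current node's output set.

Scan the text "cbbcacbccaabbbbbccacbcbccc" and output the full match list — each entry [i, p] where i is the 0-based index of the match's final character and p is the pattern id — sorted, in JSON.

Build:
Trie nodes:
  n0 'ε': a→9 b→15 c→1
  n1 'c': b→2 c→8
  n2 'cb': a→3 c→6  [P1 ends]
  n3 'cba': a→4
  n4 'cbaa': a→5
  n5 'cbaaa': ·  [P0 ends]
  n6 'cbc': c→7
  n7 'cbcc': ·  [P2 ends]
  n8 'cc': ·  [P3 ends]
  n9 'a': b→10
  n10 'ab': b→11
  n11 'abb': b→12
  n12 'abbb': b→13
  n13 'abbbb': b→14
  n14 'abbbbb': ·  [P4 ends]
  n15 'b': ·  [P5 ends]

BFS fail/out derivation:
  n1('c'): parent n0 fail=0; on 'c' 0 → fail=0;  out ∅∪∅=∅
  n9('a'): parent n0 fail=0; on 'a' 0 → fail=0;  out ∅∪∅=∅
  n15('b'): parent n0 fail=0; on 'b' 0 → fail=0;  out {5}∪∅={5}
  n2('cb'): parent n1 fail=0; on 'b' 0 → fail=15;  out {1}∪{5}={1,5}
  n8('cc'): parent n1 fail=0; on 'c' 0 → fail=1;  out {3}∪∅={3}
  n10('ab'): parent n9 fail=0; on 'b' 0 → fail=15;  out ∅∪{5}={5}
  n3('cba'): parent n2 fail=15; on 'a' 15→0 → fail=9;  out ∅∪∅=∅
  n6('cbc'): parent n2 fail=15; on 'c' 15→0 → fail=1;  out ∅∪∅=∅
  n11('abb'): parent n10 fail=15; on 'b' 15→0 → fail=15;  out ∅∪{5}={5}
  n4('cbaa'): parent n3 fail=9; on 'a' 9→0 → fail=9;  out ∅∪∅=∅
  n7('cbcc'): parent n6 fail=1; on 'c' 1 → fail=8;  out {2}∪{3}={2,3}
  n12('abbb'): parent n11 fail=15; on 'b' 15→0 → fail=15;  out ∅∪{5}={5}
  n5('cbaaa'): parent n4 fail=9; on 'a' 9→0 → fail=9;  out {0}∪∅={0}
  n13('abbbb'): parent n12 fail=15; on 'b' 15→0 → fail=15;  out ∅∪{5}={5}
  n14('abbbbb'): parent n13 fail=15; on 'b' 15→0 → fail=15;  out {4}∪{5}={4,5}

Scan:
pos 0 'c': at 1
pos 1 'b': at 2  emit P1@[0:1],P5@[1:1]
pos 2 'b': at 15 (via fail)  emit P5@[2:2]
pos 3 'c': at 1 (via fail)
pos 4 'a': at 9 (via fail)
pos 5 'c': at 1 (via fail)
pos 6 'b': at 2  emit P1@[5:6],P5@[6:6]
pos 7 'c': at 6
pos 8 'c': at 7  emit P2@[5:8],P3@[7:8]
pos 9 'a': at 9 (via fail)
pos 10 'a': at 9 (via fail)
pos 11 'b': at 10  emit P5@[11:11]
pos 12 'b': at 11  emit P5@[12:12]
pos 13 'b': at 12  emit P5@[13:13]
pos 14 'b': at 13  emit P5@[14:14]
pos 15 'b': at 14  emit P4@[10:15],P5@[15:15]
pos 16 'c': at 1 (via fail)
pos 17 'c': at 8  emit P3@[16:17]
pos 18 'a': at 9 (via fail)
pos 19 'c': at 1 (via fail)
pos 20 'b': at 2  emit P1@[19:20],P5@[20:20]
pos 21 'c': at 6
pos 22 'b': at 2 (via fail)  emit P1@[21:22],P5@[22:22]
pos 23 'c': at 6
pos 24 'c': at 7  emit P2@[21:24],P3@[23:24]
pos 25 'c': at 8 (via fail)  emit P3@[24:25]

All matches (sorted): [[1,1],[1,5],[2,5],[6,1],[6,5],[8,2],[8,3],[11,5],[12,5],[13,5],[14,5],[15,4],[15,5],[17,3],[20,1],[20,5],[22,1],[22,5],[24,2],[24,3],[25,3]]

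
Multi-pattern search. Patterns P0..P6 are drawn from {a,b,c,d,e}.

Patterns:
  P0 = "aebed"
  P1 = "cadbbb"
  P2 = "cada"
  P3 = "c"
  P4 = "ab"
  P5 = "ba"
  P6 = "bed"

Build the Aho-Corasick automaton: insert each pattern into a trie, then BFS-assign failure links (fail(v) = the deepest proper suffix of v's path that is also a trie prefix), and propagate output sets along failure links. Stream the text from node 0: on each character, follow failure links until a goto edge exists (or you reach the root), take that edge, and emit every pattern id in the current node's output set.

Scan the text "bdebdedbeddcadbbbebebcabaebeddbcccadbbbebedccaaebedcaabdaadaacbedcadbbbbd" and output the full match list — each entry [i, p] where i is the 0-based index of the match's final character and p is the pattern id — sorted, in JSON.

Construct AC machine:
Trie (insert patterns):
  n0 'ε': a→1 b→14 c→6
  n1 'a': b→13 e→2
  n2 'ae': b→3
  n3 'aeb': e→4
  n4 'aebe': d→5
  n5 'aebed': ·  ←P0
  n6 'c': a→7  ←P3
  n7 'ca': d→8
  n8 'cad': a→12 b→9
  n9 'cadb': b→10
  n10 'cadbb': b→11
  n11 'cadbbb': ·  ←P1
  n12 'cada': ·  ←P2
  n13 'ab': ·  ←P4
  n14 'b': a→15 e→16
  n15 'ba': ·  ←P5
  n16 'be': d→17
  n17 'bed': ·  ←P6

BFS fail/out derivation:
  n1('a'): parent n0 fail=0; on 'a' 0 → fail=0;  out ∅∪∅=∅
  n6('c'): parent n0 fail=0; on 'c' 0 → fail=0;  out {3}∪∅={3}
  n14('b'): parent n0 fail=0; on 'b' 0 → fail=0;  out ∅∪∅=∅
  n2('ae'): parent n1 fail=0; on 'e' 0 → fail=0;  out ∅∪∅=∅
  n7('ca'): parent n6 fail=0; on 'a' 0 → fail=1;  out ∅∪∅=∅
  n13('ab'): parent n1 fail=0; on 'b' 0 → fail=14;  out {4}∪∅={4}
  n15('ba'): parent n14 fail=0; on 'a' 0 → fail=1;  out {5}∪∅={5}
  n16('be'): parent n14 fail=0; on 'e' 0 → fail=0;  out ∅∪∅=∅
  n3('aeb'): parent n2 fail=0; on 'b' 0 → fail=14;  out ∅∪∅=∅
  n8('cad'): parent n7 fail=1; on 'd' 1→0 → fail=0;  out ∅∪∅=∅
  n17('bed'): parent n16 fail=0; on 'd' 0 → fail=0;  out {6}∪∅={6}
  n4('aebe'): parent n3 fail=14; on 'e' 14 → fail=16;  out ∅∪∅=∅
  n9('cadb'): parent n8 fail=0; on 'b' 0 → fail=14;  out ∅∪∅=∅
  n12('cada'): parent n8 fail=0; on 'a' 0 → fail=1;  out {2}∪∅={2}
  n5('aebed'): parent n4 fail=16; on 'd' 16 → fail=17;  out {0}∪{6}={0,6}
  n10('cadbb'): parent n9 fail=14; on 'b' 14→0 → fail=14;  out ∅∪∅=∅
  n11('cadbbb'): parent n10 fail=14; on 'b' 14→0 → fail=14;  out {1}∪∅={1}

Text stream:
[0] read 'b'  n0⇒n14
[1] read 'd'  n14⇒n0 (via fail)
[2] read 'e'  n0⇒n0
[3] read 'b'  n0⇒n14
[4] read 'd'  n14⇒n0 (via fail)
[5] read 'e'  n0⇒n0
[6] read 'd'  n0⇒n0
[7] read 'b'  n0⇒n14
[8] read 'e'  n14⇒n16
[9] read 'd'  n16⇒n17  ** P6@[7:9]
[10] read 'd'  n17⇒n0 (via fail)
[11] read 'c'  n0⇒n6  ** P3@[11:11]
[12] read 'a'  n6⇒n7
[13] read 'd'  n7⇒n8
[14] read 'b'  n8⇒n9
[15] read 'b'  n9⇒n10
[16] read 'b'  n10⇒n11  ** P1@[11:16]
[17] read 'e'  n11⇒n16 (via fail)
[18] read 'b'  n16⇒n14 (via fail)
[19] read 'e'  n14⇒n16
[20] read 'b'  n16⇒n14 (via fail)
[21] read 'c'  n14⇒n6 (via fail)  ** P3@[21:21]
[22] read 'a'  n6⇒n7
[23] read 'b'  n7⇒n13 (via fail)  ** P4@[22:23]
[24] read 'a'  n13⇒n15 (via fail)  ** P5@[23:24]
[25] read 'e'  n15⇒n2 (via fail)
[26] read 'b'  n2⇒n3
[27] read 'e'  n3⇒n4
[28] read 'd'  n4⇒n5  ** P0@[24:28],P6@[26:28]
[29] read 'd'  n5⇒n0 (via fail)
[30] read 'b'  n0⇒n14
[31] read 'c'  n14⇒n6 (via fail)  ** P3@[31:31]
[32] read 'c'  n6⇒n6 (via fail)  ** P3@[32:32]
[33] read 'c'  n6⇒n6 (via fail)  ** P3@[33:33]
[34] read 'a'  n6⇒n7
[35] read 'd'  n7⇒n8
[36] read 'b'  n8⇒n9
[37] read 'b'  n9⇒n10
[38] read 'b'  n10⇒n11  ** P1@[33:38]
[39] read 'e'  n11⇒n16 (via fail)
[40] read 'b'  n16⇒n14 (via fail)
[41] read 'e'  n14⇒n16
[42] read 'd'  n16⇒n17  ** P6@[40:42]
[43] read 'c'  n17⇒n6 (via fail)  ** P3@[43:43]
[44] read 'c'  n6⇒n6 (via fail)  ** P3@[44:44]
[45] read 'a'  n6⇒n7
[46] read 'a'  n7⇒n1 (via fail)
[47] read 'e'  n1⇒n2
[48] read 'b'  n2⇒n3
[49] read 'e'  n3⇒n4
[50] read 'd'  n4⇒n5  ** P0@[46:50],P6@[48:50]
[51] read 'c'  n5⇒n6 (via fail)  ** P3@[51:51]
[52] read 'a'  n6⇒n7
[53] read 'a'  n7⇒n1 (via fail)
[54] read 'b'  n1⇒n13  ** P4@[53:54]
[55] read 'd'  n13⇒n0 (via fail)
[56] read 'a'  n0⇒n1
[57] read 'a'  n1⇒n1 (via fail)
[58] read 'd'  n1⇒n0 (via fail)
[59] read 'a'  n0⇒n1
[60] read 'a'  n1⇒n1 (via fail)
[61] read 'c'  n1⇒n6 (via fail)  ** P3@[61:61]
[62] read 'b'  n6⇒n14 (via fail)
[63] read 'e'  n14⇒n16
[64] read 'd'  n16⇒n17  ** P6@[62:64]
[65] read 'c'  n17⇒n6 (via fail)  ** P3@[65:65]
[66] read 'a'  n6⇒n7
[67] read 'd'  n7⇒n8
[68] read 'b'  n8⇒n9
[69] read 'b'  n9⇒n10
[70] read 'b'  n10⇒n11  ** P1@[65:70]
[71] read 'b'  n11⇒n14 (via fail)
[72] read 'd'  n14⇒n0 (via fail)

All matches (sorted): [[9,6],[11,3],[16,1],[21,3],[23,4],[24,5],[28,0],[28,6],[31,3],[32,3],[33,3],[38,1],[42,6],[43,3],[44,3],[50,0],[50,6],[51,3],[54,4],[61,3],[64,6],[65,3],[70,1]]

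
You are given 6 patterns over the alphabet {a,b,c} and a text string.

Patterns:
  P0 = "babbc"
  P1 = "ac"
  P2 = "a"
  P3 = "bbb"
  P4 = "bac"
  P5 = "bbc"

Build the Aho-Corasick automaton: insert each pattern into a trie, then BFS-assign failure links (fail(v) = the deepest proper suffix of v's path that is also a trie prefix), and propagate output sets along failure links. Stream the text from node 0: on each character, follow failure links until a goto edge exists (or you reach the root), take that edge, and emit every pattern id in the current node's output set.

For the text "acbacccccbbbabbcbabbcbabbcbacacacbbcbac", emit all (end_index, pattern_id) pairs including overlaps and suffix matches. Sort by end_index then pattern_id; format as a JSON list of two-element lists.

Build automaton:
Trie (insert patterns):
  0='ε' goto a→6 b→1
  1='b' goto a→2 b→8
  2='ba' goto b→3 c→10
  3='bab' goto b→4
  4='babb' goto c→5
  5='babbc' goto ·  [P0 ends]
  6='a' goto c→7  [P2 ends]
  7='ac' goto ·  [P1 ends]
  8='bb' goto b→9 c→11
  9='bbb' goto ·  [P3 ends]
  10='bac' goto ·  [P4 ends]
  11='bbc' goto ·  [P5 ends]

BFS fail/out derivation:
  fail(1) 'b': from fail(0)=0 chase 'b': 0 ⇒ 0;  out=∅∪out(0)=∅
  fail(6) 'a': from fail(0)=0 chase 'a': 0 ⇒ 0;  out={2}∪out(0)={2}
  fail(2) 'ba': from fail(1)=0 chase 'a': 0 ⇒ 6;  out=∅∪out(6)={2}
  fail(7) 'ac': from fail(6)=0 chase 'c': 0 ⇒ 0;  out={1}∪out(0)={1}
  fail(8) 'bb': from fail(1)=0 chase 'b': 0 ⇒ 1;  out=∅∪out(1)=∅
  fail(3) 'bab': from fail(2)=6 chase 'b': 6→0 ⇒ 1;  out=∅∪out(1)=∅
  fail(9) 'bbb': from fail(8)=1 chase 'b': 1 ⇒ 8;  out={3}∪out(8)={3}
  fail(10) 'bac': from fail(2)=6 chase 'c': 6 ⇒ 7;  out={4}∪out(7)={1,4}
  fail(11) 'bbc': from fail(8)=1 chase 'c': 1→0 ⇒ 0;  out={5}∪out(0)={5}
  fail(4) 'babb': from fail(3)=1 chase 'b': 1 ⇒ 8;  out=∅∪out(8)=∅
  fail(5) 'babbc': from fail(4)=8 chase 'c': 8 ⇒ 11;  out={0}∪out(11)={0,5}

Scan:
pos 0 'a': at 6  ** P2@[0:0]
pos 1 'c': at 7  ** P1@[0:1]
pos 2 'b': at 1 ·f
pos 3 'a': at 2  ** P2@[3:3]
pos 4 'c': at 10  ** P1@[3:4],P4@[2:4]
pos 5 'c': at 0 ·f
pos 6 'c': at 0
pos 7 'c': at 0
pos 8 'c': at 0
pos 9 'b': at 1
pos 10 'b': at 8
pos 11 'b': at 9  ** P3@[9:11]
pos 12 'a': at 2 ·f  ** P2@[12:12]
pos 13 'b': at 3
pos 14 'b': at 4
pos 15 'c': at 5  ** P0@[11:15],P5@[13:15]
pos 16 'b': at 1 ·f
pos 17 'a': at 2  ** P2@[17:17]
pos 18 'b': at 3
pos 19 'b': at 4
pos 20 'c': at 5  ** P0@[16:20],P5@[18:20]
pos 21 'b': at 1 ·f
pos 22 'a': at 2  ** P2@[22:22]
pos 23 'b': at 3
pos 24 'b': at 4
pos 25 'c': at 5  ** P0@[21:25],P5@[23:25]
pos 26 'b': at 1 ·f
pos 27 'a': at 2  ** P2@[27:27]
pos 28 'c': at 10  ** P1@[27:28],P4@[26:28]
pos 29 'a': at 6 ·f  ** P2@[29:29]
pos 30 'c': at 7  ** P1@[29:30]
pos 31 'a': at 6 ·f  ** P2@[31:31]
pos 32 'c': at 7  ** P1@[31:32]
pos 33 'b': at 1 ·f
pos 34 'b': at 8
pos 35 'c': at 11  ** P5@[33:35]
pos 36 'b': at 1 ·f
pos 37 'a': at 2  ** P2@[37:37]
pos 38 'c': at 10  ** P1@[37:38],P4@[36:38]

All matches (sorted): [[0,2],[1,1],[3,2],[4,1],[4,4],[11,3],[12,2],[15,0],[15,5],[17,2],[20,0],[20,5],[22,2],[25,0],[25,5],[27,2],[28,1],[28,4],[29,2],[30,1],[31,2],[32,1],[35,5],[37,2],[38,1],[38,4]]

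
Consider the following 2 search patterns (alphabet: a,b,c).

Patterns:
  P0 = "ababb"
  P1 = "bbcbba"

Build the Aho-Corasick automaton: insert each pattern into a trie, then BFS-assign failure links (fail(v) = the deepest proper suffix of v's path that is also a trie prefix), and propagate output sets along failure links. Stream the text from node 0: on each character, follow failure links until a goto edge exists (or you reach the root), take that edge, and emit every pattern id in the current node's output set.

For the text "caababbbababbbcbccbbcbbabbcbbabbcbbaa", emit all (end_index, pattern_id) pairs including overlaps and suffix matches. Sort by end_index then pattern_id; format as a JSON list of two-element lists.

Build:
Trie nodes:
  0='ε' goto a→1 b→6
  1='a' goto b→2
  2='ab' goto a→3
  3='aba' goto b→4
  4='abab' goto b→5
  5='ababb' goto ·  [P0 ends]
  6='b' goto b→7
  7='bb' goto c→8
  8='bbc' goto b→9
  9='bbcb' goto b→10
  10='bbcbb' goto a→11
  11='bbcbba' goto ·  [P1 ends]

BFS fail/out derivation:
  fail(1) 'a': from fail(0)=0 chase 'a': 0 ⇒ 0;  out=∅∪out(0)=∅
  fail(6) 'b': from fail(0)=0 chase 'b': 0 ⇒ 0;  out=∅∪out(0)=∅
  fail(2) 'ab': from fail(1)=0 chase 'b': 0 ⇒ 6;  out=∅∪out(6)=∅
  fail(7) 'bb': from fail(6)=0 chase 'b': 0 ⇒ 6;  out=∅∪out(6)=∅
  fail(3) 'aba': from fail(2)=6 chase 'a': 6→0 ⇒ 1;  out=∅∪out(1)=∅
  fail(8) 'bbc': from fail(7)=6 chase 'c': 6→0 ⇒ 0;  out=∅∪out(0)=∅
  fail(4) 'abab': from fail(3)=1 chase 'b': 1 ⇒ 2;  out=∅∪out(2)=∅
  fail(9) 'bbcb': from fail(8)=0 chase 'b': 0 ⇒ 6;  out=∅∪out(6)=∅
  fail(5) 'ababb': from fail(4)=2 chase 'b': 2→6 ⇒ 7;  out={0}∪out(7)={0}
  fail(10) 'bbcbb': from fail(9)=6 chase 'b': 6 ⇒ 7;  out=∅∪out(7)=∅
  fail(11) 'bbcbba': from fail(10)=7 chase 'a': 7→6→0 ⇒ 1;  out={1}∪out(1)={1}

Run:
i=0 'c': node 0→0
i=1 'a': node 0→1
i=2 'a': node 1→1 ·f
i=3 'b': node 1→2
i=4 'a': node 2→3
i=5 'b': node 3→4
i=6 'b': node 4→5  ** P0@[2:6]
i=7 'b': node 5→7 ·f
i=8 'a': node 7→1 ·f
i=9 'b': node 1→2
i=10 'a': node 2→3
i=11 'b': node 3→4
i=12 'b': node 4→5  ** P0@[8:12]
i=13 'b': node 5→7 ·f
i=14 'c': node 7→8
i=15 'b': node 8→9
i=16 'c': node 9→0 ·f
i=17 'c': node 0→0
i=18 'b': node 0→6
i=19 'b': node 6→7
i=20 'c': node 7→8
i=21 'b': node 8→9
i=22 'b': node 9→10
i=23 'a': node 10→11  ** P1@[18:23]
i=24 'b': node 11→2 ·f
i=25 'b': node 2→7 ·f
i=26 'c': node 7→8
i=27 'b': node 8→9
i=28 'b': node 9→10
i=29 'a': node 10→11  ** P1@[24:29]
i=30 'b': node 11→2 ·f
i=31 'b': node 2→7 ·f
i=32 'c': node 7→8
i=33 'b': node 8→9
i=34 'b': node 9→10
i=35 'a': node 10→11  ** P1@[30:35]
i=36 'a': node 11→1 ·f

Matches: [[6,0],[12,0],[23,1],[29,1],[35,1]]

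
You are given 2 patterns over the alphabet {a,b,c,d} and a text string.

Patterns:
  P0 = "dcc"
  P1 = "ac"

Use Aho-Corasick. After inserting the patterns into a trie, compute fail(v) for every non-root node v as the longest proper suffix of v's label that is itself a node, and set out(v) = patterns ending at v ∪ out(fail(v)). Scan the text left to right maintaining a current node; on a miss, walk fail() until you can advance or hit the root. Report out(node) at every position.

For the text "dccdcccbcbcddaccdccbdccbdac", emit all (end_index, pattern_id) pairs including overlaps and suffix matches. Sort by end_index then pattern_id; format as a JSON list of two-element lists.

Construct AC machine:
Trie (insert patterns):
  n0 'ε': a→4 d→1
  n1 'd': c→2
  n2 'dc': c→3
  n3 'dcc': ·  ←P0
  n4 'a': c→5
  n5 'ac': ·  ←P1

BFS fail/out derivation:
  fail(1) 'd': from fail(0)=0 chase 'd': 0 ⇒ 0;  out=∅∪out(0)=∅
  fail(4) 'a': from fail(0)=0 chase 'a': 0 ⇒ 0;  out=∅∪out(0)=∅
  fail(2) 'dc': from fail(1)=0 chase 'c': 0 ⇒ 0;  out=∅∪out(0)=∅
  fail(5) 'ac': from fail(4)=0 chase 'c': 0 ⇒ 0;  out={1}∪out(0)={1}
  fail(3) 'dcc': from fail(2)=0 chase 'c': 0 ⇒ 0;  out={0}∪out(0)={0}

Text stream:
i=0 'd': node 0→1
i=1 'c': node 1→2
i=2 'c': node 2→3  → match P0@[0:2]
i=3 'd': node 3→1 (via fail)
i=4 'c': node 1→2
i=5 'c': node 2→3  → match P0@[3:5]
i=6 'c': node 3→0 (via fail)
i=7 'b': node 0→0
i=8 'c': node 0→0
i=9 'b': node 0→0
i=10 'c': node 0→0
i=11 'd': node 0→1
i=12 'd': node 1→1 (via fail)
i=13 'a': node 1→4 (via fail)
i=14 'c': node 4→5  → match P1@[13:14]
i=15 'c': node 5→0 (via fail)
i=16 'd': node 0→1
i=17 'c': node 1→2
i=18 'c': node 2→3  → match P0@[16:18]
i=19 'b': node 3→0 (via fail)
i=20 'd': node 0→1
i=21 'c': node 1→2
i=22 'c': node 2→3  → match P0@[20:22]
i=23 'b': node 3→0 (via fail)
i=24 'd': node 0→1
i=25 'a': node 1→4 (via fail)
i=26 'c': node 4→5  → match P1@[25:26]

All matches (sorted): [[2,0],[5,0],[14,1],[18,0],[22,0],[26,1]]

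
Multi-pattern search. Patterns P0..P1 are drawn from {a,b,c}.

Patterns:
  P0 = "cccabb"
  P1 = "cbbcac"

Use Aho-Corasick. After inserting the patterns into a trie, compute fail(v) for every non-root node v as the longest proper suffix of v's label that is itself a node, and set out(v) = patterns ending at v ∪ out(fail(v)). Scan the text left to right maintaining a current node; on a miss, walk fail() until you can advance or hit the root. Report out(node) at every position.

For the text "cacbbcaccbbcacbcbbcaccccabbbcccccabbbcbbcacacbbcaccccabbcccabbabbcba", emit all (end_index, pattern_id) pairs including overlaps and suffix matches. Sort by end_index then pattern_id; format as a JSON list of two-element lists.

Build automaton:
Trie nodes:
  0='ε' goto c→1
  1='c' goto b→7 c→2
  2='cc' goto c→3
  3='ccc' goto a→4
  4='ccca' goto b→5
  5='cccab' goto b→6
  6='cccabb' goto ·  [P0 ends]
  7='cb' goto b→8
  8='cbb' goto c→9
  9='cbbc' goto a→10
  10='cbbca' goto c→11
  11='cbbcac' goto ·  [P1 ends]

BFS fail/out derivation:
  fail(1) 'c': from fail(0)=0 chase 'c': 0 ⇒ 0;  out=∅∪out(0)=∅
  fail(2) 'cc': from fail(1)=0 chase 'c': 0 ⇒ 1;  out=∅∪out(1)=∅
  fail(7) 'cb': from fail(1)=0 chase 'b': 0 ⇒ 0;  out=∅∪out(0)=∅
  fail(3) 'ccc': from fail(2)=1 chase 'c': 1 ⇒ 2;  out=∅∪out(2)=∅
  fail(8) 'cbb': from fail(7)=0 chase 'b': 0 ⇒ 0;  out=∅∪out(0)=∅
  fail(4) 'ccca': from fail(3)=2 chase 'a': 2→1→0 ⇒ 0;  out=∅∪out(0)=∅
  fail(9) 'cbbc': from fail(8)=0 chase 'c': 0 ⇒ 1;  out=∅∪out(1)=∅
  fail(5) 'cccab': from fail(4)=0 chase 'b': 0 ⇒ 0;  out=∅∪out(0)=∅
  fail(10) 'cbbca': from fail(9)=1 chase 'a': 1→0 ⇒ 0;  out=∅∪out(0)=∅
  fail(6) 'cccabb': from fail(5)=0 chase 'b': 0 ⇒ 0;  out={0}∪out(0)={0}
  fail(11) 'cbbcac': from fail(10)=0 chase 'c': 0 ⇒ 1;  out={1}∪out(1)={1}

Scan:
[0] read 'c'  n0⇒n1
[1] read 'a'  n1⇒n0 ·f
[2] read 'c'  n0⇒n1
[3] read 'b'  n1⇒n7
[4] read 'b'  n7⇒n8
[5] read 'c'  n8⇒n9
[6] read 'a'  n9⇒n10
[7] read 'c'  n10⇒n11  → match P1@[2:7]
[8] read 'c'  n11⇒n2 ·f
[9] read 'b'  n2⇒n7 ·f
[10] read 'b'  n7⇒n8
[11] read 'c'  n8⇒n9
[12] read 'a'  n9⇒n10
[13] read 'c'  n10⇒n11  → match P1@[8:13]
[14] read 'b'  n11⇒n7 ·f
[15] read 'c'  n7⇒n1 ·f
[16] read 'b'  n1⇒n7
[17] read 'b'  n7⇒n8
[18] read 'c'  n8⇒n9
[19] read 'a'  n9⇒n10
[20] read 'c'  n10⇒n11  → match P1@[15:20]
[21] read 'c'  n11⇒n2 ·f
[22] read 'c'  n2⇒n3
[23] read 'c'  n3⇒n3 ·f
[24] read 'a'  n3⇒n4
[25] read 'b'  n4⇒n5
[26] read 'b'  n5⇒n6  → match P0@[21:26]
[27] read 'b'  n6⇒n0 ·f
[28] read 'c'  n0⇒n1
[29] read 'c'  n1⇒n2
[30] read 'c'  n2⇒n3
[31] read 'c'  n3⇒n3 ·f
[32] read 'c'  n3⇒n3 ·f
[33] read 'a'  n3⇒n4
[34] read 'b'  n4⇒n5
[35] read 'b'  n5⇒n6  → match P0@[30:35]
[36] read 'b'  n6⇒n0 ·f
[37] read 'c'  n0⇒n1
[38] read 'b'  n1⇒n7
[39] read 'b'  n7⇒n8
[40] read 'c'  n8⇒n9
[41] read 'a'  n9⇒n10
[42] read 'c'  n10⇒n11  → match P1@[37:42]
[43] read 'a'  n11⇒n0 ·f
[44] read 'c'  n0⇒n1
[45] read 'b'  n1⇒n7
[46] read 'b'  n7⇒n8
[47] read 'c'  n8⇒n9
[48] read 'a'  n9⇒n10
[49] read 'c'  n10⇒n11  → match P1@[44:49]
[50] read 'c'  n11⇒n2 ·f
[51] read 'c'  n2⇒n3
[52] read 'c'  n3⇒n3 ·f
[53] read 'a'  n3⇒n4
[54] read 'b'  n4⇒n5
[55] read 'b'  n5⇒n6  → match P0@[50:55]
[56] read 'c'  n6⇒n1 ·f
[57] read 'c'  n1⇒n2
[58] read 'c'  n2⇒n3
[59] read 'a'  n3⇒n4
[60] read 'b'  n4⇒n5
[61] read 'b'  n5⇒n6  → match P0@[56:61]
[62] read 'a'  n6⇒n0 ·f
[63] read 'b'  n0⇒n0
[64] read 'b'  n0⇒n0
[65] read 'c'  n0⇒n1
[66] read 'b'  n1⇒n7
[67] read 'a'  n7⇒n0 ·f

Matches: [[7,1],[13,1],[20,1],[26,0],[35,0],[42,1],[49,1],[55,0],[61,0]]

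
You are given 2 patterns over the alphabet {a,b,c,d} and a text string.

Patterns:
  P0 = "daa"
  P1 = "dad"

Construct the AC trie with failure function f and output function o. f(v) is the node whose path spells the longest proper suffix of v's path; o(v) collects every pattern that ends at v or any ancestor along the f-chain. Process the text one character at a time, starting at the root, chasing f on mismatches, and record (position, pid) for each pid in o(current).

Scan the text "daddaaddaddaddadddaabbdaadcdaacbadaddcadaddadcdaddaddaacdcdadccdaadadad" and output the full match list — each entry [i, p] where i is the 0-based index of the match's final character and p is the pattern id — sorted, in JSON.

Build automaton:
Trie (insert patterns):
  n0 'ε': d→1
  n1 'd': a→2
  n2 'da': a→3 d→4
  n3 'daa': ·  ←P0
  n4 'dad': ·  ←P1

Failure links (BFS by depth):
  n1('d'): parent n0 fail=0; on 'd' 0 → fail=0;  out ∅∪∅=∅
  n2('da'): parent n1 fail=0; on 'a' 0 → fail=0;  out ∅∪∅=∅
  n3('daa'): parent n2 fail=0; on 'a' 0 → fail=0;  out {0}∪∅={0}
  n4('dad'): parent n2 fail=0; on 'd' 0 → fail=1;  out {1}∪∅={1}

Run:
i=0 'd': node 0→1
i=1 'a': node 1→2
i=2 'd': node 2→4  emit P1@[0:2]
i=3 'd': node 4→1 (via fail)
i=4 'a': node 1→2
i=5 'a': node 2→3  emit P0@[3:5]
i=6 'd': node 3→1 (via fail)
i=7 'd': node 1→1 (via fail)
i=8 'a': node 1→2
i=9 'd': node 2→4  emit P1@[7:9]
i=10 'd': node 4→1 (via fail)
i=11 'a': node 1→2
i=12 'd': node 2→4  emit P1@[10:12]
i=13 'd': node 4→1 (via fail)
i=14 'a': node 1→2
i=15 'd': node 2→4  emit P1@[13:15]
i=16 'd': node 4→1 (via fail)
i=17 'd': node 1→1 (via fail)
i=18 'a': node 1→2
i=19 'a': node 2→3  emit P0@[17:19]
i=20 'b': node 3→0 (via fail)
i=21 'b': node 0→0
i=22 'd': node 0→1
i=23 'a': node 1→2
i=24 'a': node 2→3  emit P0@[22:24]
i=25 'd': node 3→1 (via fail)
i=26 'c': node 1→0 (via fail)
i=27 'd': node 0→1
i=28 'a': node 1→2
i=29 'a': node 2→3  emit P0@[27:29]
i=30 'c': node 3→0 (via fail)
i=31 'b': node 0→0
i=32 'a': node 0→0
i=33 'd': node 0→1
i=34 'a': node 1→2
i=35 'd': node 2→4  emit P1@[33:35]
i=36 'd': node 4→1 (via fail)
i=37 'c': node 1→0 (via fail)
i=38 'a': node 0→0
i=39 'd': node 0→1
i=40 'a': node 1→2
i=41 'd': node 2→4  emit P1@[39:41]
i=42 'd': node 4→1 (via fail)
i=43 'a': node 1→2
i=44 'd': node 2→4  emit P1@[42:44]
i=45 'c': node 4→0 (via fail)
i=46 'd': node 0→1
i=47 'a': node 1→2
i=48 'd': node 2→4  emit P1@[46:48]
i=49 'd': node 4→1 (via fail)
i=50 'a': node 1→2
i=51 'd': node 2→4  emit P1@[49:51]
i=52 'd': node 4→1 (via fail)
i=53 'a': node 1→2
i=54 'a': node 2→3  emit P0@[52:54]
i=55 'c': node 3→0 (via fail)
i=56 'd': node 0→1
i=57 'c': node 1→0 (via fail)
i=58 'd': node 0→1
i=59 'a': node 1→2
i=60 'd': node 2→4  emit P1@[58:60]
i=61 'c': node 4→0 (via fail)
i=62 'c': node 0→0
i=63 'd': node 0→1
i=64 'a': node 1→2
i=65 'a': node 2→3  emit P0@[63:65]
i=66 'd': node 3→1 (via fail)
i=67 'a': node 1→2
i=68 'd': node 2→4  emit P1@[66:68]
i=69 'a': node 4→2 (via fail)
i=70 'd': node 2→4  emit P1@[68:70]

Result: [[2,1],[5,0],[9,1],[12,1],[15,1],[19,0],[24,0],[29,0],[35,1],[41,1],[44,1],[48,1],[51,1],[54,0],[60,1],[65,0],[68,1],[70,1]]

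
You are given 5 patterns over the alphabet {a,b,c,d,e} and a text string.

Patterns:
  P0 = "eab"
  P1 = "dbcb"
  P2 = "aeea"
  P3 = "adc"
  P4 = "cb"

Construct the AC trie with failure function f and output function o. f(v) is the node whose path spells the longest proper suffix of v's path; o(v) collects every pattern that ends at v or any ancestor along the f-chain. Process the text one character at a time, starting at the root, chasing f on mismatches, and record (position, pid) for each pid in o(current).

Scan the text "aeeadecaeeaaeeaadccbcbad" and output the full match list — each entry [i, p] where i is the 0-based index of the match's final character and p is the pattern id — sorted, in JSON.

Build:
Trie nodes:
  n0 'ε': a→8 c→14 d→4 e→1
  n1 'e': a→2
  n2 'ea': b→3
  n3 'eab': ·  [P0 ends]
  n4 'd': b→5
  n5 'db': c→6
  n6 'dbc': b→7
  n7 'dbcb': ·  [P1 ends]
  n8 'a': d→12 e→9
  n9 'ae': e→10
  n10 'aee': a→11
  n11 'aeea': ·  [P2 ends]
  n12 'ad': c→13
  n13 'adc': ·  [P3 ends]
  n14 'c': b→15
  n15 'cb': ·  [P4 ends]

BFS fail/out derivation:
  fail(1) 'e': from fail(0)=0 chase 'e': 0 ⇒ 0;  out=∅∪out(0)=∅
  fail(4) 'd': from fail(0)=0 chase 'd': 0 ⇒ 0;  out=∅∪out(0)=∅
  fail(8) 'a': from fail(0)=0 chase 'a': 0 ⇒ 0;  out=∅∪out(0)=∅
  fail(14) 'c': from fail(0)=0 chase 'c': 0 ⇒ 0;  out=∅∪out(0)=∅
  fail(2) 'ea': from fail(1)=0 chase 'a': 0 ⇒ 8;  out=∅∪out(8)=∅
  fail(5) 'db': from fail(4)=0 chase 'b': 0 ⇒ 0;  out=∅∪out(0)=∅
  fail(9) 'ae': from fail(8)=0 chase 'e': 0 ⇒ 1;  out=∅∪out(1)=∅
  fail(12) 'ad': from fail(8)=0 chase 'd': 0 ⇒ 4;  out=∅∪out(4)=∅
  fail(15) 'cb': from fail(14)=0 chase 'b': 0 ⇒ 0;  out={4}∪out(0)={4}
  fail(3) 'eab': from fail(2)=8 chase 'b': 8→0 ⇒ 0;  out={0}∪out(0)={0}
  fail(6) 'dbc': from fail(5)=0 chase 'c': 0 ⇒ 14;  out=∅∪out(14)=∅
  fail(10) 'aee': from fail(9)=1 chase 'e': 1→0 ⇒ 1;  out=∅∪out(1)=∅
  fail(13) 'adc': from fail(12)=4 chase 'c': 4→0 ⇒ 14;  out={3}∪out(14)={3}
  fail(7) 'dbcb': from fail(6)=14 chase 'b': 14 ⇒ 15;  out={1}∪out(15)={1,4}
  fail(11) 'aeea': from fail(10)=1 chase 'a': 1 ⇒ 2;  out={2}∪out(2)={2}

Text stream:
pos 0 'a': at 8
pos 1 'e': at 9
pos 2 'e': at 10
pos 3 'a': at 11  → match P2@[0:3]
pos 4 'd': at 12 (via fail)
pos 5 'e': at 1 (via fail)
pos 6 'c': at 14 (via fail)
pos 7 'a': at 8 (via fail)
pos 8 'e': at 9
pos 9 'e': at 10
pos 10 'a': at 11  → match P2@[7:10]
pos 11 'a': at 8 (via fail)
pos 12 'e': at 9
pos 13 'e': at 10
pos 14 'a': at 11  → match P2@[11:14]
pos 15 'a': at 8 (via fail)
pos 16 'd': at 12
pos 17 'c': at 13  → match P3@[15:17]
pos 18 'c': at 14 (via fail)
pos 19 'b': at 15  → match P4@[18:19]
pos 20 'c': at 14 (via fail)
pos 21 'b': at 15  → match P4@[20:21]
pos 22 'a': at 8 (via fail)
pos 23 'd': at 12

Matches: [[3,2],[10,2],[14,2],[17,3],[19,4],[21,4]]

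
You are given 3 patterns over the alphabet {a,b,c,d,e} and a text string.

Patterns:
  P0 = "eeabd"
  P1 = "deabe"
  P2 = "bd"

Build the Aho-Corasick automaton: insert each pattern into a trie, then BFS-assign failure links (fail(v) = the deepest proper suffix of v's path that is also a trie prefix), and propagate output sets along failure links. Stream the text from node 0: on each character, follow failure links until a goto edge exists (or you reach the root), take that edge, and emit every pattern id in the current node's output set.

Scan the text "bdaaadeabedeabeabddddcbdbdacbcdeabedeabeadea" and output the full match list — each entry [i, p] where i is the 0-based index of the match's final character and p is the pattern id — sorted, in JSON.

Construct AC machine:
Trie (insert patterns):
  0='ε' goto b→11 d→6 e→1
  1='e' goto e→2
  2='ee' goto a→3
  3='eea' goto b→4
  4='eeab' goto d→5
  5='eeabd' goto ·  ←P0
  6='d' goto e→7
  7='de' goto a→8
  8='dea' goto b→9
  9='deab' goto e→10
  10='deabe' goto ·  ←P1
  11='b' goto d→12
  12='bd' goto ·  ←P2

Failure links (BFS by depth):
  fail(1) 'e': from fail(0)=0 chase 'e': 0 ⇒ 0;  out=∅∪out(0)=∅
  fail(6) 'd': from fail(0)=0 chase 'd': 0 ⇒ 0;  out=∅∪out(0)=∅
  fail(11) 'b': from fail(0)=0 chase 'b': 0 ⇒ 0;  out=∅∪out(0)=∅
  fail(2) 'ee': from fail(1)=0 chase 'e': 0 ⇒ 1;  out=∅∪out(1)=∅
  fail(7) 'de': from fail(6)=0 chase 'e': 0 ⇒ 1;  out=∅∪out(1)=∅
  fail(12) 'bd': from fail(11)=0 chase 'd': 0 ⇒ 6;  out={2}∪out(6)={2}
  fail(3) 'eea': from fail(2)=1 chase 'a': 1→0 ⇒ 0;  out=∅∪out(0)=∅
  fail(8) 'dea': from fail(7)=1 chase 'a': 1→0 ⇒ 0;  out=∅∪out(0)=∅
  fail(4) 'eeab': from fail(3)=0 chase 'b': 0 ⇒ 11;  out=∅∪out(11)=∅
  fail(9) 'deab': from fail(8)=0 chase 'b': 0 ⇒ 11;  out=∅∪out(11)=∅
  fail(5) 'eeabd': from fail(4)=11 chase 'd': 11 ⇒ 12;  out={0}∪out(12)={0,2}
  fail(10) 'deabe': from fail(9)=11 chase 'e': 11→0 ⇒ 1;  out={1}∪out(1)={1}

Run:
[0] read 'b'  n0⇒n11
[1] read 'd'  n11⇒n12  emit P2@[0:1]
[2] read 'a'  n12⇒n0 ·f
[3] read 'a'  n0⇒n0
[4] read 'a'  n0⇒n0
[5] read 'd'  n0⇒n6
[6] read 'e'  n6⇒n7
[7] read 'a'  n7⇒n8
[8] read 'b'  n8⇒n9
[9] read 'e'  n9⇒n10  emit P1@[5:9]
[10] read 'd'  n10⇒n6 ·f
[11] read 'e'  n6⇒n7
[12] read 'a'  n7⇒n8
[13] read 'b'  n8⇒n9
[14] read 'e'  n9⇒n10  emit P1@[10:14]
[15] read 'a'  n10⇒n0 ·f
[16] read 'b'  n0⇒n11
[17] read 'd'  n11⇒n12  emit P2@[16:17]
[18] read 'd'  n12⇒n6 ·f
[19] read 'd'  n6⇒n6 ·f
[20] read 'd'  n6⇒n6 ·f
[21] read 'c'  n6⇒n0 ·f
[22] read 'b'  n0⇒n11
[23] read 'd'  n11⇒n12  emit P2@[22:23]
[24] read 'b'  n12⇒n11 ·f
[25] read 'd'  n11⇒n12  emit P2@[24:25]
[26] read 'a'  n12⇒n0 ·f
[27] read 'c'  n0⇒n0
[28] read 'b'  n0⇒n11
[29] read 'c'  n11⇒n0 ·f
[30] read 'd'  n0⇒n6
[31] read 'e'  n6⇒n7
[32] read 'a'  n7⇒n8
[33] read 'b'  n8⇒n9
[34] read 'e'  n9⇒n10  emit P1@[30:34]
[35] read 'd'  n10⇒n6 ·f
[36] read 'e'  n6⇒n7
[37] read 'a'  n7⇒n8
[38] read 'b'  n8⇒n9
[39] read 'e'  n9⇒n10  emit P1@[35:39]
[40] read 'a'  n10⇒n0 ·f
[41] read 'd'  n0⇒n6
[42] read 'e'  n6⇒n7
[43] read 'a'  n7⇒n8

Result: [[1,2],[9,1],[14,1],[17,2],[23,2],[25,2],[34,1],[39,1]]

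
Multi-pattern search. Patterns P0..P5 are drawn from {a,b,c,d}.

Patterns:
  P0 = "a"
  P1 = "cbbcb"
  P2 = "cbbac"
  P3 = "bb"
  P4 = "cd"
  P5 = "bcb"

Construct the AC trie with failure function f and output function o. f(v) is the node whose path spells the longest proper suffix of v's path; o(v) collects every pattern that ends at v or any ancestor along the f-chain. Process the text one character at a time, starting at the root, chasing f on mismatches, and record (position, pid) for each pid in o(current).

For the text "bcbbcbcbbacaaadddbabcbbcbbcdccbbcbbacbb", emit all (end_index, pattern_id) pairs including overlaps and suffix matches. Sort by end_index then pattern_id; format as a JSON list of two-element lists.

Build:
Trie (insert patterns):
  0='ε' goto a→1 b→9 c→2
  1='a' goto ·  [P0 ends]
  2='c' goto b→3 d→11
  3='cb' goto b→4
  4='cbb' goto a→7 c→5
  5='cbbc' goto b→6
  6='cbbcb' goto ·  [P1 ends]
  7='cbba' goto c→8
  8='cbbac' goto ·  [P2 ends]
  9='b' goto b→10 c→12
  10='bb' goto ·  [P3 ends]
  11='cd' goto ·  [P4 ends]
  12='bc' goto b→13
  13='bcb' goto ·  [P5 ends]

Failure links (BFS by depth):
  n1('a'): parent n0 fail=0; on 'a' 0 → fail=0;  out {0}∪∅={0}
  n2('c'): parent n0 fail=0; on 'c' 0 → fail=0;  out ∅∪∅=∅
  n9('b'): parent n0 fail=0; on 'b' 0 → fail=0;  out ∅∪∅=∅
  n3('cb'): parent n2 fail=0; on 'b' 0 → fail=9;  out ∅∪∅=∅
  n10('bb'): parent n9 fail=0; on 'b' 0 → fail=9;  out {3}∪∅={3}
  n11('cd'): parent n2 fail=0; on 'd' 0 → fail=0;  out {4}∪∅={4}
  n12('bc'): parent n9 fail=0; on 'c' 0 → fail=2;  out ∅∪∅=∅
  n4('cbb'): parent n3 fail=9; on 'b' 9 → fail=10;  out ∅∪{3}={3}
  n13('bcb'): parent n12 fail=2; on 'b' 2 → fail=3;  out {5}∪∅={5}
  n5('cbbc'): parent n4 fail=10; on 'c' 10→9 → fail=12;  out ∅∪∅=∅
  n7('cbba'): parent n4 fail=10; on 'a' 10→9→0 → fail=1;  out ∅∪{0}={0}
  n6('cbbcb'): parent n5 fail=12; on 'b' 12 → fail=13;  out {1}∪{5}={1,5}
  n8('cbbac'): parent n7 fail=1; on 'c' 1→0 → fail=2;  out {2}∪∅={2}

Text stream:
pos 0 'b': at 9
pos 1 'c': at 12
pos 2 'b': at 13  ** P5@[0:2]
pos 3 'b': at 4 (via fail)  ** P3@[2:3]
pos 4 'c': at 5
pos 5 'b': at 6  ** P1@[1:5],P5@[3:5]
pos 6 'c': at 12 (via fail)
pos 7 'b': at 13  ** P5@[5:7]
pos 8 'b': at 4 (via fail)  ** P3@[7:8]
pos 9 'a': at 7  ** P0@[9:9]
pos 10 'c': at 8  ** P2@[6:10]
pos 11 'a': at 1 (via fail)  ** P0@[11:11]
pos 12 'a': at 1 (via fail)  ** P0@[12:12]
pos 13 'a': at 1 (via fail)  ** P0@[13:13]
pos 14 'd': at 0 (via fail)
pos 15 'd': at 0
pos 16 'd': at 0
pos 17 'b': at 9
pos 18 'a': at 1 (via fail)  ** P0@[18:18]
pos 19 'b': at 9 (via fail)
pos 20 'c': at 12
pos 21 'b': at 13  ** P5@[19:21]
pos 22 'b': at 4 (via fail)  ** P3@[21:22]
pos 23 'c': at 5
pos 24 'b': at 6  ** P1@[20:24],P5@[22:24]
pos 25 'b': at 4 (via fail)  ** P3@[24:25]
pos 26 'c': at 5
pos 27 'd': at 11 (via fail)  ** P4@[26:27]
pos 28 'c': at 2 (via fail)
pos 29 'c': at 2 (via fail)
pos 30 'b': at 3
pos 31 'b': at 4  ** P3@[30:31]
pos 32 'c': at 5
pos 33 'b': at 6  ** P1@[29:33],P5@[31:33]
pos 34 'b': at 4 (via fail)  ** P3@[33:34]
pos 35 'a': at 7  ** P0@[35:35]
pos 36 'c': at 8  ** P2@[32:36]
pos 37 'b': at 3 (via fail)
pos 38 'b': at 4  ** P3@[37:38]

All matches (sorted): [[2,5],[3,3],[5,1],[5,5],[7,5],[8,3],[9,0],[10,2],[11,0],[12,0],[13,0],[18,0],[21,5],[22,3],[24,1],[24,5],[25,3],[27,4],[31,3],[33,1],[33,5],[34,3],[35,0],[36,2],[38,3]]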